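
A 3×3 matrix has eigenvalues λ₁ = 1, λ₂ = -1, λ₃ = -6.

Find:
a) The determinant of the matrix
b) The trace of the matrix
det = 6, trace = -6

Two standard eigenvalue identities:
- det(A) equals the product of the eigenvalues (counted with multiplicity).
- trace(A) equals the sum of the eigenvalues.
det(A) = (1)*(-1)*(-6) = 6.
trace(A) = 1 - 1 - 6 = -6.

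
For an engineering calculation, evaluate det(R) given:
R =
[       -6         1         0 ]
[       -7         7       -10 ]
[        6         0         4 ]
det(R) = -200

Expand along row 0 (cofactor expansion): det(R) = a*(e*i - f*h) - b*(d*i - f*g) + c*(d*h - e*g), where the 3×3 is [[a, b, c], [d, e, f], [g, h, i]].
Minor M_00 = (7)*(4) - (-10)*(0) = 28 - 0 = 28.
Minor M_01 = (-7)*(4) - (-10)*(6) = -28 + 60 = 32.
Minor M_02 = (-7)*(0) - (7)*(6) = 0 - 42 = -42.
det(R) = (-6)*(28) - (1)*(32) + (0)*(-42) = -168 - 32 + 0 = -200.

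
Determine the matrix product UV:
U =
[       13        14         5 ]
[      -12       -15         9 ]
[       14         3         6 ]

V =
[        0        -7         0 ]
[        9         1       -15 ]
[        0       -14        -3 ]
UV =
[      126      -147      -225 ]
[     -135       -57       198 ]
[       27      -179       -63 ]

Matrix multiplication: (UV)[i][j] = sum over k of U[i][k] * V[k][j].
  (UV)[0][0] = (13)*(0) + (14)*(9) + (5)*(0) = 126
  (UV)[0][1] = (13)*(-7) + (14)*(1) + (5)*(-14) = -147
  (UV)[0][2] = (13)*(0) + (14)*(-15) + (5)*(-3) = -225
  (UV)[1][0] = (-12)*(0) + (-15)*(9) + (9)*(0) = -135
  (UV)[1][1] = (-12)*(-7) + (-15)*(1) + (9)*(-14) = -57
  (UV)[1][2] = (-12)*(0) + (-15)*(-15) + (9)*(-3) = 198
  (UV)[2][0] = (14)*(0) + (3)*(9) + (6)*(0) = 27
  (UV)[2][1] = (14)*(-7) + (3)*(1) + (6)*(-14) = -179
  (UV)[2][2] = (14)*(0) + (3)*(-15) + (6)*(-3) = -63
UV =
[      126      -147      -225 ]
[     -135       -57       198 ]
[       27      -179       -63 ]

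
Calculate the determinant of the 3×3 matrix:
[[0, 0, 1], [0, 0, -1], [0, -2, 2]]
0

Expansion along first row:
det = 0·det([[0,-1],[-2,2]]) - 0·det([[0,-1],[0,2]]) + 1·det([[0,0],[0,-2]])
    = 0·(0·2 - -1·-2) - 0·(0·2 - -1·0) + 1·(0·-2 - 0·0)
    = 0·-2 - 0·0 + 1·0
    = 0 + 0 + 0 = 0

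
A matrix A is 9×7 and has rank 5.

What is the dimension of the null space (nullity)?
2

The rank-nullity theorem for an m×n matrix states:
rank(A) + nullity(A) = n (the number of columns).
Here n = 7 and rank(A) = 5, so nullity(A) = 7 - 5 = 2.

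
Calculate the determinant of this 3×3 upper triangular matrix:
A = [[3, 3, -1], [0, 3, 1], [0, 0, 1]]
9

The determinant of a triangular matrix is the product of its diagonal entries (the off-diagonal entries above the diagonal do not affect it).
det(A) = (3) * (3) * (1) = 9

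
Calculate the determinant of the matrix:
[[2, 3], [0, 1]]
2

For a 2×2 matrix [[a, b], [c, d]], det = ad - bc
det = (2)(1) - (3)(0) = 2 - 0 = 2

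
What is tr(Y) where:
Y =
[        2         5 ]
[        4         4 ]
tr(Y) = 2 + 4 = 6

The trace of a square matrix is the sum of its diagonal entries.
Diagonal entries of Y: Y[0][0] = 2, Y[1][1] = 4.
tr(Y) = 2 + 4 = 6.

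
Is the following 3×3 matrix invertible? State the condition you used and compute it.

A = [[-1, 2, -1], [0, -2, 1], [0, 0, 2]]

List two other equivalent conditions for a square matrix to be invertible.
Yes, invertible; det(A) = 4 ≠ 0. Equivalent conditions: rank(A) = 3; Ax = 0 has only the trivial solution; 0 is not an eigenvalue; the columns of A are linearly independent.

To check invertibility, compute det(A).
The given matrix is triangular, so det(A) equals the product of its diagonal entries = 4 ≠ 0.
Since det(A) ≠ 0, A is invertible.
Equivalent conditions for a square matrix A to be invertible:
- rank(A) = 3 (full rank).
- The homogeneous system Ax = 0 has only the trivial solution x = 0.
- 0 is not an eigenvalue of A.
- The columns (equivalently rows) of A are linearly independent.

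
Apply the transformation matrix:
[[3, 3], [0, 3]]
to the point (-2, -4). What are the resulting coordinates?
(-18, -12)

Matrix multiplication:
[[3, 3], [0, 3]] × [-2, -4]ᵀ
= [3×-2 + 3×-4, 0×-2 + 3×-4]ᵀ
= [-18.0000, -12.0000]ᵀ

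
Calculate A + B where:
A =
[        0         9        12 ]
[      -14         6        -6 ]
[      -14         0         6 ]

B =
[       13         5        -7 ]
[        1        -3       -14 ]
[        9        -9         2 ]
A + B =
[       13        14         5 ]
[      -13         3       -20 ]
[       -5        -9         8 ]

Matrix addition is elementwise: (A+B)[i][j] = A[i][j] + B[i][j].
  (A+B)[0][0] = (0) + (13) = 13
  (A+B)[0][1] = (9) + (5) = 14
  (A+B)[0][2] = (12) + (-7) = 5
  (A+B)[1][0] = (-14) + (1) = -13
  (A+B)[1][1] = (6) + (-3) = 3
  (A+B)[1][2] = (-6) + (-14) = -20
  (A+B)[2][0] = (-14) + (9) = -5
  (A+B)[2][1] = (0) + (-9) = -9
  (A+B)[2][2] = (6) + (2) = 8
A + B =
[       13        14         5 ]
[      -13         3       -20 ]
[       -5        -9         8 ]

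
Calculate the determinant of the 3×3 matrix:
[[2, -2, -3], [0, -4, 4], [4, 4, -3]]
-88

Expansion along first row:
det = 2·det([[-4,4],[4,-3]]) - -2·det([[0,4],[4,-3]]) + -3·det([[0,-4],[4,4]])
    = 2·(-4·-3 - 4·4) - -2·(0·-3 - 4·4) + -3·(0·4 - -4·4)
    = 2·-4 - -2·-16 + -3·16
    = -8 + -32 + -48 = -88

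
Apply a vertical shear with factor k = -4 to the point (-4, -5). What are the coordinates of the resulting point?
(-4, 11)

Shear matrix for vertical shear with factor k = -4:
[[1, 0], [-4, 1]]
Result: (-4, -5) → (-4, 11)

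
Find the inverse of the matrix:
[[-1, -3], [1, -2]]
[[-2/5, 3/5], [-1/5, -1/5]]

For [[a,b],[c,d]], inverse = (1/det)·[[d,-b],[-c,a]]
det = -1·-2 - -3·1 = 5
Inverse = (1/5)·[[-2, 3], [-1, -1]]
        = [[-2/5, 3/5], [-1/5, -1/5]]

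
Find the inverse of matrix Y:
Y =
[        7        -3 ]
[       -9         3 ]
det(Y) = -6
Y⁻¹ =
[     -1/2      -1/2 ]
[     -3/2      -7/6 ]

For a 2×2 matrix Y = [[a, b], [c, d]] with det(Y) ≠ 0, Y⁻¹ = (1/det(Y)) * [[d, -b], [-c, a]].
det(Y) = (7)*(3) - (-3)*(-9) = 21 - 27 = -6.
Y⁻¹ = (1/-6) * [[3, 3], [9, 7]].
Dividing each entry by -6 and reducing:
Y⁻¹ =
[     -1/2      -1/2 ]
[     -3/2      -7/6 ]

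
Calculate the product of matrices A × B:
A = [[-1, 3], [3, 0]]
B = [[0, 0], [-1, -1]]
[[-3, -3], [0, 0]]

Matrix multiplication:
C[0][0] = -1×0 + 3×-1 = -3
C[0][1] = -1×0 + 3×-1 = -3
C[1][0] = 3×0 + 0×-1 = 0
C[1][1] = 3×0 + 0×-1 = 0
Result: [[-3, -3], [0, 0]]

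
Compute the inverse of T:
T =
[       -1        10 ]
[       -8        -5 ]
det(T) = 85
T⁻¹ =
[    -1/17     -2/17 ]
[     8/85     -1/85 ]

For a 2×2 matrix T = [[a, b], [c, d]] with det(T) ≠ 0, T⁻¹ = (1/det(T)) * [[d, -b], [-c, a]].
det(T) = (-1)*(-5) - (10)*(-8) = 5 + 80 = 85.
T⁻¹ = (1/85) * [[-5, -10], [8, -1]].
Dividing each entry by 85 and reducing:
T⁻¹ =
[    -1/17     -2/17 ]
[     8/85     -1/85 ]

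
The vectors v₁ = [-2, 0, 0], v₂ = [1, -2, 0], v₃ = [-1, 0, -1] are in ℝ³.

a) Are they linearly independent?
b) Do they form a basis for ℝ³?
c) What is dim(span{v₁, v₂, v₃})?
Yes independent, yes basis, dim = 3

Stack v₁, v₂, v₃ as rows of a 3×3 matrix.
[[-2, 0, 0]; [1, -2, 0]; [-1, 0, -1]] is already lower triangular with nonzero diagonal entries (-2, -2, -1), so its determinant is the product of the diagonal entries, det = (-2)·(-2)·(-1) = -4 ≠ 0, and the rows are linearly independent.
Three linearly independent vectors in ℝ³ form a basis for ℝ³, so dim(span{v₁,v₂,v₃}) = 3.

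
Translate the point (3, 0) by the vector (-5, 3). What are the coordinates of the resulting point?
(-2, 3)

Translation by (-5, 3):
x' = 3 + -5 = -2
y' = 0 + 3 = 3
Homogeneous matrix: [[1, 0, -5], [0, 1, 3], [0, 0, 1]]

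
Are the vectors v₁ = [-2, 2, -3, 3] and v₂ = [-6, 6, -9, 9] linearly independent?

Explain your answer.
No, linearly dependent (v₂ = 3·v₁)

Check whether there is a scalar k with v₂ = k·v₁.
Comparing components, k = 3 satisfies 3·[-2, 2, -3, 3] = [-6, 6, -9, 9].
Since v₂ is a scalar multiple of v₁, the two vectors are linearly dependent.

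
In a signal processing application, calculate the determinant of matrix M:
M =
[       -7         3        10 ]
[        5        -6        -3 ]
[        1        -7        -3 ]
det(M) = -233

Expand along row 0 (cofactor expansion): det(M) = a*(e*i - f*h) - b*(d*i - f*g) + c*(d*h - e*g), where the 3×3 is [[a, b, c], [d, e, f], [g, h, i]].
Minor M_00 = (-6)*(-3) - (-3)*(-7) = 18 - 21 = -3.
Minor M_01 = (5)*(-3) - (-3)*(1) = -15 + 3 = -12.
Minor M_02 = (5)*(-7) - (-6)*(1) = -35 + 6 = -29.
det(M) = (-7)*(-3) - (3)*(-12) + (10)*(-29) = 21 + 36 - 290 = -233.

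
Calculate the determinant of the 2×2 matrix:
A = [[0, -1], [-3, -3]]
-3

For A = [[a, b], [c, d]], det(A) = a*d - b*c.
det(A) = (0)*(-3) - (-1)*(-3) = 0 - 3 = -3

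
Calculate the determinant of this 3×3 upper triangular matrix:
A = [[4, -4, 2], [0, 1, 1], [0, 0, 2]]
8

The determinant of a triangular matrix is the product of its diagonal entries (the off-diagonal entries above the diagonal do not affect it).
det(A) = (4) * (1) * (2) = 8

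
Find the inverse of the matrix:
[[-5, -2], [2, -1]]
[[-1/9, 2/9], [-2/9, -5/9]]

For [[a,b],[c,d]], inverse = (1/det)·[[d,-b],[-c,a]]
det = -5·-1 - -2·2 = 9
Inverse = (1/9)·[[-1, 2], [-2, -5]]
        = [[-1/9, 2/9], [-2/9, -5/9]]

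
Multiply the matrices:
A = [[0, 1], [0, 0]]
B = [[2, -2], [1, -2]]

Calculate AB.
[[1, -2], [0, 0]]

Each entry (i,j) of AB = sum over k of A[i][k]*B[k][j].
(AB)[0][0] = (0)*(2) + (1)*(1) = 1
(AB)[0][1] = (0)*(-2) + (1)*(-2) = -2
(AB)[1][0] = (0)*(2) + (0)*(1) = 0
(AB)[1][1] = (0)*(-2) + (0)*(-2) = 0
AB = [[1, -2], [0, 0]]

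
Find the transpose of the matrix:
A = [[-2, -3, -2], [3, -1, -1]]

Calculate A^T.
[[-2, 3], [-3, -1], [-2, -1]]

The transpose sends entry (i,j) to (j,i); rows become columns.
Row 0 of A: [-2, -3, -2] -> column 0 of A^T.
Row 1 of A: [3, -1, -1] -> column 1 of A^T.
A^T = [[-2, 3], [-3, -1], [-2, -1]]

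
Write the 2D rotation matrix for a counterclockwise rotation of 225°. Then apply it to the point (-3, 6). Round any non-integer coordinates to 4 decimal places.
R = [[-√2/2, √2/2], [-√2/2, -√2/2]]; R·(-3, 6) = (6.3640, -2.1213)

Rotation matrix formula: R(θ) = [[cos θ, -sin θ], [sin θ, cos θ]]
For θ = 225°:
cos(225°) = -√2/2
sin(225°) = -√2/2
R = [[-√2/2, √2/2], [-√2/2, -√2/2]]
Apply to (-3, 6): [-√2/2·-3 + (√2/2)·6, -√2/2·-3 + -√2/2·6] = (6.3640, -2.1213)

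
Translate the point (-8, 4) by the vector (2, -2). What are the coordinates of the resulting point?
(-6, 2)

Translation by (2, -2):
x' = -8 + 2 = -6
y' = 4 + -2 = 2
Homogeneous matrix: [[1, 0, 2], [0, 1, -2], [0, 0, 1]]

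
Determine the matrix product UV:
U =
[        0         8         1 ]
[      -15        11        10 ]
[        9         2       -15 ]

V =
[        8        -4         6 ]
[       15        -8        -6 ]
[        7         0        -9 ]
UV =
[      127       -64       -57 ]
[      115       -28      -246 ]
[       -3       -52       177 ]

Matrix multiplication: (UV)[i][j] = sum over k of U[i][k] * V[k][j].
  (UV)[0][0] = (0)*(8) + (8)*(15) + (1)*(7) = 127
  (UV)[0][1] = (0)*(-4) + (8)*(-8) + (1)*(0) = -64
  (UV)[0][2] = (0)*(6) + (8)*(-6) + (1)*(-9) = -57
  (UV)[1][0] = (-15)*(8) + (11)*(15) + (10)*(7) = 115
  (UV)[1][1] = (-15)*(-4) + (11)*(-8) + (10)*(0) = -28
  (UV)[1][2] = (-15)*(6) + (11)*(-6) + (10)*(-9) = -246
  (UV)[2][0] = (9)*(8) + (2)*(15) + (-15)*(7) = -3
  (UV)[2][1] = (9)*(-4) + (2)*(-8) + (-15)*(0) = -52
  (UV)[2][2] = (9)*(6) + (2)*(-6) + (-15)*(-9) = 177
UV =
[      127       -64       -57 ]
[      115       -28      -246 ]
[       -3       -52       177 ]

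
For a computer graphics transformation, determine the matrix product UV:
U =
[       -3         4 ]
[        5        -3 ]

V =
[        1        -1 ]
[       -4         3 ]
UV =
[      -19        15 ]
[       17       -14 ]

Matrix multiplication: (UV)[i][j] = sum over k of U[i][k] * V[k][j].
  (UV)[0][0] = (-3)*(1) + (4)*(-4) = -19
  (UV)[0][1] = (-3)*(-1) + (4)*(3) = 15
  (UV)[1][0] = (5)*(1) + (-3)*(-4) = 17
  (UV)[1][1] = (5)*(-1) + (-3)*(3) = -14
UV =
[      -19        15 ]
[       17       -14 ]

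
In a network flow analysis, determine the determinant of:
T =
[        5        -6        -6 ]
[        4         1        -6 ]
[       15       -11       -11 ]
det(T) = 245

Expand along row 0 (cofactor expansion): det(T) = a*(e*i - f*h) - b*(d*i - f*g) + c*(d*h - e*g), where the 3×3 is [[a, b, c], [d, e, f], [g, h, i]].
Minor M_00 = (1)*(-11) - (-6)*(-11) = -11 - 66 = -77.
Minor M_01 = (4)*(-11) - (-6)*(15) = -44 + 90 = 46.
Minor M_02 = (4)*(-11) - (1)*(15) = -44 - 15 = -59.
det(T) = (5)*(-77) - (-6)*(46) + (-6)*(-59) = -385 + 276 + 354 = 245.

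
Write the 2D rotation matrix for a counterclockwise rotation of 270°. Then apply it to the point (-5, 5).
R = [[0, 1], [-1, 0]]; R·(-5, 5) = (5, 5)

Rotation matrix formula: R(θ) = [[cos θ, -sin θ], [sin θ, cos θ]]
For θ = 270°:
cos(270°) = 0
sin(270°) = -1
R = [[0, 1], [-1, 0]]
Apply to (-5, 5): [0·-5 + (1)·5, -1·-5 + 0·5] = (5, 5)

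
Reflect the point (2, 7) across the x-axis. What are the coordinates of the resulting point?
(2, -7)

Reflection across x-axis: (2, 7) → (2, -7)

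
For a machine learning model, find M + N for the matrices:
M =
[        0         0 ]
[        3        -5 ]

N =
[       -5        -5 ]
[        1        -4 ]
M + N =
[       -5        -5 ]
[        4        -9 ]

Matrix addition is elementwise: (M+N)[i][j] = M[i][j] + N[i][j].
  (M+N)[0][0] = (0) + (-5) = -5
  (M+N)[0][1] = (0) + (-5) = -5
  (M+N)[1][0] = (3) + (1) = 4
  (M+N)[1][1] = (-5) + (-4) = -9
M + N =
[       -5        -5 ]
[        4        -9 ]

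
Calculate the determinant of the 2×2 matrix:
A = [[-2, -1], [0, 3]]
-6

For A = [[a, b], [c, d]], det(A) = a*d - b*c.
det(A) = (-2)*(3) - (-1)*(0) = -6 - 0 = -6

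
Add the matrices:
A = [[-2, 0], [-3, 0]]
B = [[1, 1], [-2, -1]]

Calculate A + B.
[[-1, 1], [-5, -1]]

Add corresponding elements:
(-2)+(1)=-1
(0)+(1)=1
(-3)+(-2)=-5
(0)+(-1)=-1
A + B = [[-1, 1], [-5, -1]]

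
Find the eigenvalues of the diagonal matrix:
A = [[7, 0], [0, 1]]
λ₁ = 7, λ₂ = 1

The characteristic polynomial of A is det(A - λI) = (7 - λ)(1 - λ) = 0.
The roots are λ = 7 and λ = 1, so the eigenvalues are the diagonal entries.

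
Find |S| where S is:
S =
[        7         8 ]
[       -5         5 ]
det(S) = 75

For a 2×2 matrix [[a, b], [c, d]], det = a*d - b*c.
det(S) = (7)*(5) - (8)*(-5) = 35 + 40 = 75.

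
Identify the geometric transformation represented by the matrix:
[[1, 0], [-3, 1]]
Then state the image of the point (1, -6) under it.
vertical shear with factor -3; image of (1, -6) is (1, -9)

The matrix [[1, 0], [k, 1]] sends (x, y) to (x, -3x + y), leaving the x-coordinate fixed: a vertical shear.
The matrix [[1, 0], [-3, 1]] represents: vertical shear with factor -3.
Applying it to (1, -6): [1·1 + 0·-6, -3·1 + 1·-6] = (1, -9).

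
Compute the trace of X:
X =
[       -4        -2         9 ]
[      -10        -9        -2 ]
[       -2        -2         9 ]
tr(X) = -4 - 9 + 9 = -4

The trace of a square matrix is the sum of its diagonal entries.
Diagonal entries of X: X[0][0] = -4, X[1][1] = -9, X[2][2] = 9.
tr(X) = -4 - 9 + 9 = -4.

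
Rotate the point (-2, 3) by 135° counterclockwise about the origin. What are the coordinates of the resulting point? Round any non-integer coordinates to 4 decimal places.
(-0.7071, -3.5355)

Rotation matrix R(θ) = [[cos θ, -sin θ], [sin θ, cos θ]]; for θ = 135°:
R = [[-√2/2, -√2/2], [√2/2, -√2/2]]
Result: R × [-2, 3]ᵀ = [-√2/2·-2 + (-√2/2)·3, √2/2·-2 + (-√2/2)·3]ᵀ = (-0.7071, -3.5355)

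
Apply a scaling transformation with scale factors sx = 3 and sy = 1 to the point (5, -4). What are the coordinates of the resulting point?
(15, -4)

Scaling matrix:
[[3, 0], [0, 1]]
Result: (5 × 3, -4 × 1) = (15, -4)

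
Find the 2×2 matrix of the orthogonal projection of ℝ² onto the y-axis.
[[0, 0], [0, 1]]

The orthogonal projection onto the line spanned by a nonzero vector u = (a, b) has matrix P = (u uᵀ) / (uᵀ u) = (1/(a² + b²)) · [[a², ab], [ab, b²]].
Here u = (0, 1), so a² + b² = 0 + 1 = 1.
P = (1/1) · [[0, 0], [0, 1]] = [[0, 0], [0, 1]].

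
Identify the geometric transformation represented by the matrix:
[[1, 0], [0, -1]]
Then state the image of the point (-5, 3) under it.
reflection across the x-axis; image of (-5, 3) is (-5, -3)

This is a symmetric orthogonal matrix with determinant -1, which characterizes a reflection in ℝ².
The matrix [[1, 0], [0, -1]] represents: reflection across the x-axis.
Applying it to (-5, 3): [1·-5 + 0·3, 0·-5 + -1·3] = (-5, -3).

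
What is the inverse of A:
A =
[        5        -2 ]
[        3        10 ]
det(A) = 56
A⁻¹ =
[     5/28      1/28 ]
[    -3/56      5/56 ]

For a 2×2 matrix A = [[a, b], [c, d]] with det(A) ≠ 0, A⁻¹ = (1/det(A)) * [[d, -b], [-c, a]].
det(A) = (5)*(10) - (-2)*(3) = 50 + 6 = 56.
A⁻¹ = (1/56) * [[10, 2], [-3, 5]].
Dividing each entry by 56 and reducing:
A⁻¹ =
[     5/28      1/28 ]
[    -3/56      5/56 ]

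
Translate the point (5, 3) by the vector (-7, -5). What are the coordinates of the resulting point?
(-2, -2)

Translation by (-7, -5):
x' = 5 + -7 = -2
y' = 3 + -5 = -2
Homogeneous matrix: [[1, 0, -7], [0, 1, -5], [0, 0, 1]]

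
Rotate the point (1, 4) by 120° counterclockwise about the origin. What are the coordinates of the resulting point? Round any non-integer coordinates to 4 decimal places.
(-3.9641, -1.1340)

Rotation matrix R(θ) = [[cos θ, -sin θ], [sin θ, cos θ]]; for θ = 120°:
R = [[-1/2, -√3/2], [√3/2, -1/2]]
Result: R × [1, 4]ᵀ = [-1/2·1 + (-√3/2)·4, √3/2·1 + (-1/2)·4]ᵀ = (-3.9641, -1.1340)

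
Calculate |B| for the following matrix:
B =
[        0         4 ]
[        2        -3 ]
det(B) = -8

For a 2×2 matrix [[a, b], [c, d]], det = a*d - b*c.
det(B) = (0)*(-3) - (4)*(2) = 0 - 8 = -8.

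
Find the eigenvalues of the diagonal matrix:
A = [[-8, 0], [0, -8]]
λ₁ = -8, λ₂ = -8

The characteristic polynomial of A is det(A - λI) = (-8 - λ)(-8 - λ) = 0.
The roots are λ = -8 and λ = -8, so the eigenvalues are the diagonal entries.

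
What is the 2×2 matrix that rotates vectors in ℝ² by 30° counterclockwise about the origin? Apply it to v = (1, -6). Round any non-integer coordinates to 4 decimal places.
R = [[√3/2, -1/2], [1/2, √3/2]]; R·v = (3.8660, -4.6962)

A counterclockwise rotation by angle θ in ℝ² has matrix R(θ) = [[cos θ, -sin θ], [sin θ, cos θ]].
For θ = 30°: cos θ = √3/2, sin θ = 1/2.
R(30°) = [[√3/2, -1/2], [1/2, √3/2]].
R·v = [√3/2·1 + (-1/2)·-6, 1/2·1 + √3/2·-6] = (3.8660, -4.6962).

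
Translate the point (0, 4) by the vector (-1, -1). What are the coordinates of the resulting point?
(-1, 3)

Translation by (-1, -1):
x' = 0 + -1 = -1
y' = 4 + -1 = 3
Homogeneous matrix: [[1, 0, -1], [0, 1, -1], [0, 0, 1]]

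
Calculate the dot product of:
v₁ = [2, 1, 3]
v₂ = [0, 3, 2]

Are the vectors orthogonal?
9, No

The dot product is the sum of products of corresponding components.
v₁·v₂ = (2)*(0) + (1)*(3) + (3)*(2) = 0 + 3 + 6 = 9.
Two vectors are orthogonal iff their dot product is 0; here the dot product is 9, so the vectors are not orthogonal.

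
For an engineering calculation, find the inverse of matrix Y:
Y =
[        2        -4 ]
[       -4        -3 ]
det(Y) = -22
Y⁻¹ =
[     3/22     -2/11 ]
[    -2/11     -1/11 ]

For a 2×2 matrix Y = [[a, b], [c, d]] with det(Y) ≠ 0, Y⁻¹ = (1/det(Y)) * [[d, -b], [-c, a]].
det(Y) = (2)*(-3) - (-4)*(-4) = -6 - 16 = -22.
Y⁻¹ = (1/-22) * [[-3, 4], [4, 2]].
Dividing each entry by -22 and reducing:
Y⁻¹ =
[     3/22     -2/11 ]
[    -2/11     -1/11 ]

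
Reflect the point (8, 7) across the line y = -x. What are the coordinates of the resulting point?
(-7, -8)

Reflection across line y = -x: (8, 7) → (-7, -8)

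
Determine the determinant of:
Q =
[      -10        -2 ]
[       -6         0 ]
det(Q) = -12

For a 2×2 matrix [[a, b], [c, d]], det = a*d - b*c.
det(Q) = (-10)*(0) - (-2)*(-6) = 0 - 12 = -12.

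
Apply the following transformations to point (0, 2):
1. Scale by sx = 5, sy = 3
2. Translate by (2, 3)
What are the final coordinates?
(2, 9)

Step 1: Scale (0, 2) by (sx, sy) = (5, 3) → (0, 6)
Step 2: Translate by (2, 3) → (2, 9)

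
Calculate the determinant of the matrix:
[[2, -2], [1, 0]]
2

For a 2×2 matrix [[a, b], [c, d]], det = ad - bc
det = (2)(0) - (-2)(1) = 0 - -2 = 2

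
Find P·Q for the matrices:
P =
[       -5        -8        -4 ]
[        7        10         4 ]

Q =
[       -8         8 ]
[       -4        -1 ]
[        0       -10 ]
PQ =
[       72         8 ]
[      -96         6 ]

Matrix multiplication: (PQ)[i][j] = sum over k of P[i][k] * Q[k][j].
  (PQ)[0][0] = (-5)*(-8) + (-8)*(-4) + (-4)*(0) = 72
  (PQ)[0][1] = (-5)*(8) + (-8)*(-1) + (-4)*(-10) = 8
  (PQ)[1][0] = (7)*(-8) + (10)*(-4) + (4)*(0) = -96
  (PQ)[1][1] = (7)*(8) + (10)*(-1) + (4)*(-10) = 6
PQ =
[       72         8 ]
[      -96         6 ]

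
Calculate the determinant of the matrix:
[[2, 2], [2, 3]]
2

For a 2×2 matrix [[a, b], [c, d]], det = ad - bc
det = (2)(3) - (2)(2) = 6 - 4 = 2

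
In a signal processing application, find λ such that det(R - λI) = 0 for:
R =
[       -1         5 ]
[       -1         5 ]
λ = 0, 4

Solve det(R - λI) = 0. For a 2×2 matrix the characteristic equation is λ² - (trace)λ + det = 0.
trace(R) = a + d = -1 + 5 = 4.
det(R) = a*d - b*c = (-1)*(5) - (5)*(-1) = -5 + 5 = 0.
Characteristic equation: λ² - (4)λ + (0) = 0.
Discriminant = (4)² - 4*(0) = 16 - 0 = 16.
λ = (4 ± √16) / 2 = (4 ± 4) / 2 = 0, 4.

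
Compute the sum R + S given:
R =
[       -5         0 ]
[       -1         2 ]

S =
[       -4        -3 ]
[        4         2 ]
R + S =
[       -9        -3 ]
[        3         4 ]

Matrix addition is elementwise: (R+S)[i][j] = R[i][j] + S[i][j].
  (R+S)[0][0] = (-5) + (-4) = -9
  (R+S)[0][1] = (0) + (-3) = -3
  (R+S)[1][0] = (-1) + (4) = 3
  (R+S)[1][1] = (2) + (2) = 4
R + S =
[       -9        -3 ]
[        3         4 ]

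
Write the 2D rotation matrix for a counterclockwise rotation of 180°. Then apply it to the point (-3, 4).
R = [[-1, 0], [0, -1]]; R·(-3, 4) = (3, -4)

Rotation matrix formula: R(θ) = [[cos θ, -sin θ], [sin θ, cos θ]]
For θ = 180°:
cos(180°) = -1
sin(180°) = 0
R = [[-1, 0], [0, -1]]
Apply to (-3, 4): [-1·-3 + (0)·4, 0·-3 + -1·4] = (3, -4)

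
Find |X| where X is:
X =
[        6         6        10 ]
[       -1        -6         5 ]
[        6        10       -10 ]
det(X) = 440

Expand along row 0 (cofactor expansion): det(X) = a*(e*i - f*h) - b*(d*i - f*g) + c*(d*h - e*g), where the 3×3 is [[a, b, c], [d, e, f], [g, h, i]].
Minor M_00 = (-6)*(-10) - (5)*(10) = 60 - 50 = 10.
Minor M_01 = (-1)*(-10) - (5)*(6) = 10 - 30 = -20.
Minor M_02 = (-1)*(10) - (-6)*(6) = -10 + 36 = 26.
det(X) = (6)*(10) - (6)*(-20) + (10)*(26) = 60 + 120 + 260 = 440.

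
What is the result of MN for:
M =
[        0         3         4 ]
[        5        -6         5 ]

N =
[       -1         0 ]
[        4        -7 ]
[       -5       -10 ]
MN =
[       -8       -61 ]
[      -54        -8 ]

Matrix multiplication: (MN)[i][j] = sum over k of M[i][k] * N[k][j].
  (MN)[0][0] = (0)*(-1) + (3)*(4) + (4)*(-5) = -8
  (MN)[0][1] = (0)*(0) + (3)*(-7) + (4)*(-10) = -61
  (MN)[1][0] = (5)*(-1) + (-6)*(4) + (5)*(-5) = -54
  (MN)[1][1] = (5)*(0) + (-6)*(-7) + (5)*(-10) = -8
MN =
[       -8       -61 ]
[      -54        -8 ]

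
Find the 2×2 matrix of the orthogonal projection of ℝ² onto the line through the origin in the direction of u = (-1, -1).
[[1/2, 1/2], [1/2, 1/2]]

The orthogonal projection onto the line spanned by a nonzero vector u = (a, b) has matrix P = (u uᵀ) / (uᵀ u) = (1/(a² + b²)) · [[a², ab], [ab, b²]].
Here u = (-1, -1), so a² + b² = 1 + 1 = 2.
P = (1/2) · [[1, 1], [1, 1]] = [[1/2, 1/2], [1/2, 1/2]].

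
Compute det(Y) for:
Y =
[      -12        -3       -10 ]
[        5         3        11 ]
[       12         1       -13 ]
det(Y) = 319

Expand along row 0 (cofactor expansion): det(Y) = a*(e*i - f*h) - b*(d*i - f*g) + c*(d*h - e*g), where the 3×3 is [[a, b, c], [d, e, f], [g, h, i]].
Minor M_00 = (3)*(-13) - (11)*(1) = -39 - 11 = -50.
Minor M_01 = (5)*(-13) - (11)*(12) = -65 - 132 = -197.
Minor M_02 = (5)*(1) - (3)*(12) = 5 - 36 = -31.
det(Y) = (-12)*(-50) - (-3)*(-197) + (-10)*(-31) = 600 - 591 + 310 = 319.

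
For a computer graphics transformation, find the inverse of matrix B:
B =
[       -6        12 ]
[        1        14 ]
det(B) = -96
B⁻¹ =
[    -7/48       1/8 ]
[     1/96      1/16 ]

For a 2×2 matrix B = [[a, b], [c, d]] with det(B) ≠ 0, B⁻¹ = (1/det(B)) * [[d, -b], [-c, a]].
det(B) = (-6)*(14) - (12)*(1) = -84 - 12 = -96.
B⁻¹ = (1/-96) * [[14, -12], [-1, -6]].
Dividing each entry by -96 and reducing:
B⁻¹ =
[    -7/48       1/8 ]
[     1/96      1/16 ]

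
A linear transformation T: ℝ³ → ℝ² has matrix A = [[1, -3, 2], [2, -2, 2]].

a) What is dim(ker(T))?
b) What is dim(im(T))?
dim(ker) = 1, dim(im) = 2

The two rows are not scalar multiples of one another (no single k satisfies row 2 = k × row 1), so they are linearly independent.
Thus rank(A) = 2.
dim(im(T)) = rank(A) = 2.
By the rank-nullity theorem applied to T: ℝ³ → ℝ², rank(A) + nullity(A) = 3 (the domain dimension), so dim(ker(T)) = 3 - 2 = 1.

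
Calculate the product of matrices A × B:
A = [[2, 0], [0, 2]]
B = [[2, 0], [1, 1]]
[[4, 0], [2, 2]]

Matrix multiplication:
C[0][0] = 2×2 + 0×1 = 4
C[0][1] = 2×0 + 0×1 = 0
C[1][0] = 0×2 + 2×1 = 2
C[1][1] = 0×0 + 2×1 = 2
Result: [[4, 0], [2, 2]]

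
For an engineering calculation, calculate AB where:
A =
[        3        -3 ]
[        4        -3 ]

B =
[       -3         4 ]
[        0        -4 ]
AB =
[       -9        24 ]
[      -12        28 ]

Matrix multiplication: (AB)[i][j] = sum over k of A[i][k] * B[k][j].
  (AB)[0][0] = (3)*(-3) + (-3)*(0) = -9
  (AB)[0][1] = (3)*(4) + (-3)*(-4) = 24
  (AB)[1][0] = (4)*(-3) + (-3)*(0) = -12
  (AB)[1][1] = (4)*(4) + (-3)*(-4) = 28
AB =
[       -9        24 ]
[      -12        28 ]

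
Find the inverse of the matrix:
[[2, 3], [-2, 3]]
[[1/4, -1/4], [1/6, 1/6]]

For [[a,b],[c,d]], inverse = (1/det)·[[d,-b],[-c,a]]
det = 2·3 - 3·-2 = 12
Inverse = (1/12)·[[3, -3], [2, 2]]
        = [[1/4, -1/4], [1/6, 1/6]]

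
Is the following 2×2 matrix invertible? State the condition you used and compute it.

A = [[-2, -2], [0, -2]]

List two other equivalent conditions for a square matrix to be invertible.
Yes, invertible; det(A) = 4 ≠ 0. Equivalent conditions: rank(A) = 2; Ax = 0 has only the trivial solution; 0 is not an eigenvalue; the columns of A are linearly independent.

To check invertibility, compute det(A).
The given matrix is triangular, so det(A) equals the product of its diagonal entries = 4 ≠ 0.
Since det(A) ≠ 0, A is invertible.
Equivalent conditions for a square matrix A to be invertible:
- rank(A) = 2 (full rank).
- The homogeneous system Ax = 0 has only the trivial solution x = 0.
- 0 is not an eigenvalue of A.
- The columns (equivalently rows) of A are linearly independent.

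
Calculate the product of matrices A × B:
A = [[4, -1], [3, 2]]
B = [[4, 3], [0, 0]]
[[16, 12], [12, 9]]

Matrix multiplication:
C[0][0] = 4×4 + -1×0 = 16
C[0][1] = 4×3 + -1×0 = 12
C[1][0] = 3×4 + 2×0 = 12
C[1][1] = 3×3 + 2×0 = 9
Result: [[16, 12], [12, 9]]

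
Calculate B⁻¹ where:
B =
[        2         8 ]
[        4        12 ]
det(B) = -8
B⁻¹ =
[     -3/2         1 ]
[      1/2      -1/4 ]

For a 2×2 matrix B = [[a, b], [c, d]] with det(B) ≠ 0, B⁻¹ = (1/det(B)) * [[d, -b], [-c, a]].
det(B) = (2)*(12) - (8)*(4) = 24 - 32 = -8.
B⁻¹ = (1/-8) * [[12, -8], [-4, 2]].
Dividing each entry by -8 and reducing:
B⁻¹ =
[     -3/2         1 ]
[      1/2      -1/4 ]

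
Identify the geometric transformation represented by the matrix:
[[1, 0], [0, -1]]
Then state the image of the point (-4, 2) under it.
reflection across the x-axis; image of (-4, 2) is (-4, -2)

This is a symmetric orthogonal matrix with determinant -1, which characterizes a reflection in ℝ².
The matrix [[1, 0], [0, -1]] represents: reflection across the x-axis.
Applying it to (-4, 2): [1·-4 + 0·2, 0·-4 + -1·2] = (-4, -2).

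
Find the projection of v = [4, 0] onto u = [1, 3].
[2/5, 6/5]

The projection of v onto u is proj_u(v) = ((v·u) / (u·u)) · u.
v·u = (4)*(1) + (0)*(3) = 4.
u·u = (1)*(1) + (3)*(3) = 10.
coefficient = 4 / 10 = 2/5.
proj_u(v) = 2/5 · [1, 3] = [2/5, 6/5].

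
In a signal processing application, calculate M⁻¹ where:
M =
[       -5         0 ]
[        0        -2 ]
det(M) = 10
M⁻¹ =
[     -1/5         0 ]
[        0      -1/2 ]

For a 2×2 matrix M = [[a, b], [c, d]] with det(M) ≠ 0, M⁻¹ = (1/det(M)) * [[d, -b], [-c, a]].
det(M) = (-5)*(-2) - (0)*(0) = 10 - 0 = 10.
M⁻¹ = (1/10) * [[-2, 0], [0, -5]].
Dividing each entry by 10 and reducing:
M⁻¹ =
[     -1/5         0 ]
[        0      -1/2 ]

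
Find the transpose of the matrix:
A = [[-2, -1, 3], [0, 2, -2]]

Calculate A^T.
[[-2, 0], [-1, 2], [3, -2]]

The transpose sends entry (i,j) to (j,i); rows become columns.
Row 0 of A: [-2, -1, 3] -> column 0 of A^T.
Row 1 of A: [0, 2, -2] -> column 1 of A^T.
A^T = [[-2, 0], [-1, 2], [3, -2]]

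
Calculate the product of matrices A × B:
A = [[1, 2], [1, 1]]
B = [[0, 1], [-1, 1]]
[[-2, 3], [-1, 2]]

Matrix multiplication:
C[0][0] = 1×0 + 2×-1 = -2
C[0][1] = 1×1 + 2×1 = 3
C[1][0] = 1×0 + 1×-1 = -1
C[1][1] = 1×1 + 1×1 = 2
Result: [[-2, 3], [-1, 2]]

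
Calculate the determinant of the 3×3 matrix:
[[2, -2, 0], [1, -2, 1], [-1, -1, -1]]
6

Expansion along first row:
det = 2·det([[-2,1],[-1,-1]]) - -2·det([[1,1],[-1,-1]]) + 0·det([[1,-2],[-1,-1]])
    = 2·(-2·-1 - 1·-1) - -2·(1·-1 - 1·-1) + 0·(1·-1 - -2·-1)
    = 2·3 - -2·0 + 0·-3
    = 6 + 0 + 0 = 6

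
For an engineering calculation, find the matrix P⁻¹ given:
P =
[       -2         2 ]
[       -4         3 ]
det(P) = 2
P⁻¹ =
[      3/2        -1 ]
[        2        -1 ]

For a 2×2 matrix P = [[a, b], [c, d]] with det(P) ≠ 0, P⁻¹ = (1/det(P)) * [[d, -b], [-c, a]].
det(P) = (-2)*(3) - (2)*(-4) = -6 + 8 = 2.
P⁻¹ = (1/2) * [[3, -2], [4, -2]].
Dividing each entry by 2 and reducing:
P⁻¹ =
[      3/2        -1 ]
[        2        -1 ]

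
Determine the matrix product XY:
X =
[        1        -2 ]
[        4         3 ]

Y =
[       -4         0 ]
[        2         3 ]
XY =
[       -8        -6 ]
[      -10         9 ]

Matrix multiplication: (XY)[i][j] = sum over k of X[i][k] * Y[k][j].
  (XY)[0][0] = (1)*(-4) + (-2)*(2) = -8
  (XY)[0][1] = (1)*(0) + (-2)*(3) = -6
  (XY)[1][0] = (4)*(-4) + (3)*(2) = -10
  (XY)[1][1] = (4)*(0) + (3)*(3) = 9
XY =
[       -8        -6 ]
[      -10         9 ]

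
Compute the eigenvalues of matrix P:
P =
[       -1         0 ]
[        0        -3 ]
λ = -3, -1

Solve det(P - λI) = 0. For a 2×2 matrix the characteristic equation is λ² - (trace)λ + det = 0.
trace(P) = a + d = -1 - 3 = -4.
det(P) = a*d - b*c = (-1)*(-3) - (0)*(0) = 3 - 0 = 3.
Characteristic equation: λ² - (-4)λ + (3) = 0.
Discriminant = (-4)² - 4*(3) = 16 - 12 = 4.
λ = (-4 ± √4) / 2 = (-4 ± 2) / 2 = -3, -1.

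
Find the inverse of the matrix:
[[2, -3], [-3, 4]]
[[-4, -3], [-3, -2]]

For [[a,b],[c,d]], inverse = (1/det)·[[d,-b],[-c,a]]
det = 2·4 - -3·-3 = -1
Inverse = (1/-1)·[[4, 3], [3, 2]]
        = [[-4, -3], [-3, -2]]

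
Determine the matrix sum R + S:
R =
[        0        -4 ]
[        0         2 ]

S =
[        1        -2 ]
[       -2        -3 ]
R + S =
[        1        -6 ]
[       -2        -1 ]

Matrix addition is elementwise: (R+S)[i][j] = R[i][j] + S[i][j].
  (R+S)[0][0] = (0) + (1) = 1
  (R+S)[0][1] = (-4) + (-2) = -6
  (R+S)[1][0] = (0) + (-2) = -2
  (R+S)[1][1] = (2) + (-3) = -1
R + S =
[        1        -6 ]
[       -2        -1 ]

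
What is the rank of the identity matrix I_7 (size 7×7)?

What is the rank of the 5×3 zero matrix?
rank(I_7) = 7, rank(0) = 0

The identity I_7 has 7 columns that are the standard basis vectors e_1, …, e_7. These are linearly independent, so all 7 columns are pivots and rank(I_7) = 7.
The 5×3 zero matrix has every entry zero, so every row is the zero row and there are no pivots; rank(0) = 0.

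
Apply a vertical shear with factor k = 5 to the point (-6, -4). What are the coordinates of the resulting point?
(-6, -34)

Shear matrix for vertical shear with factor k = 5:
[[1, 0], [5, 1]]
Result: (-6, -4) → (-6, -34)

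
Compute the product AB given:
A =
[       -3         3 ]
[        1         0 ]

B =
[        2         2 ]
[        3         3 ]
AB =
[        3         3 ]
[        2         2 ]

Matrix multiplication: (AB)[i][j] = sum over k of A[i][k] * B[k][j].
  (AB)[0][0] = (-3)*(2) + (3)*(3) = 3
  (AB)[0][1] = (-3)*(2) + (3)*(3) = 3
  (AB)[1][0] = (1)*(2) + (0)*(3) = 2
  (AB)[1][1] = (1)*(2) + (0)*(3) = 2
AB =
[        3         3 ]
[        2         2 ]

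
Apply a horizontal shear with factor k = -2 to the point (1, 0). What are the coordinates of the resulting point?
(1, 0)

Shear matrix for horizontal shear with factor k = -2:
[[1, -2], [0, 1]]
Result: (1, 0) → (1, 0)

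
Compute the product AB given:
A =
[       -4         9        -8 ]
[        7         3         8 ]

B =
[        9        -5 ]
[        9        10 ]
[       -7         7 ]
AB =
[      101        54 ]
[       34        51 ]

Matrix multiplication: (AB)[i][j] = sum over k of A[i][k] * B[k][j].
  (AB)[0][0] = (-4)*(9) + (9)*(9) + (-8)*(-7) = 101
  (AB)[0][1] = (-4)*(-5) + (9)*(10) + (-8)*(7) = 54
  (AB)[1][0] = (7)*(9) + (3)*(9) + (8)*(-7) = 34
  (AB)[1][1] = (7)*(-5) + (3)*(10) + (8)*(7) = 51
AB =
[      101        54 ]
[       34        51 ]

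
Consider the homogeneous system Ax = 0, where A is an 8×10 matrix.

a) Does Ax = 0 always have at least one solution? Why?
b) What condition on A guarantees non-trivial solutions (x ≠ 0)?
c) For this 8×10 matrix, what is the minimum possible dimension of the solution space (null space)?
a) Yes, x = 0 is always a solution. b) When A has linearly dependent columns (rank < n). c) Minimum nullity = 2.

a) x = 0 satisfies A·0 = 0, so the zero vector is always a solution.
b) Non-trivial solutions exist iff the columns of A are linearly dependent, equivalently rank(A) < n (the number of columns).
c) By rank-nullity, rank(A) + nullity(A) = n = 10. Since A has only 8 rows, rank(A) ≤ 8, so nullity(A) ≥ 10 - 8 = 2.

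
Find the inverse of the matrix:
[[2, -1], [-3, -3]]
[[1/3, -1/9], [-1/3, -2/9]]

For [[a,b],[c,d]], inverse = (1/det)·[[d,-b],[-c,a]]
det = 2·-3 - -1·-3 = -9
Inverse = (1/-9)·[[-3, 1], [3, 2]]
        = [[1/3, -1/9], [-1/3, -2/9]]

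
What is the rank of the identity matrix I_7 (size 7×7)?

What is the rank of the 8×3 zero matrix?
rank(I_7) = 7, rank(0) = 0

The identity I_7 has 7 columns that are the standard basis vectors e_1, …, e_7. These are linearly independent, so all 7 columns are pivots and rank(I_7) = 7.
The 8×3 zero matrix has every entry zero, so every row is the zero row and there are no pivots; rank(0) = 0.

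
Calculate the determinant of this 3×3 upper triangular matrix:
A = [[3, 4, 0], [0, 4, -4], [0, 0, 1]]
12

The determinant of a triangular matrix is the product of its diagonal entries (the off-diagonal entries above the diagonal do not affect it).
det(A) = (3) * (4) * (1) = 12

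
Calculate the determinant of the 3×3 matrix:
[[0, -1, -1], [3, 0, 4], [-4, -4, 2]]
34

Expansion along first row:
det = 0·det([[0,4],[-4,2]]) - -1·det([[3,4],[-4,2]]) + -1·det([[3,0],[-4,-4]])
    = 0·(0·2 - 4·-4) - -1·(3·2 - 4·-4) + -1·(3·-4 - 0·-4)
    = 0·16 - -1·22 + -1·-12
    = 0 + 22 + 12 = 34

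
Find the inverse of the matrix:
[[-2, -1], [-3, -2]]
[[-2, 1], [3, -2]]

For [[a,b],[c,d]], inverse = (1/det)·[[d,-b],[-c,a]]
det = -2·-2 - -1·-3 = 1
Inverse = (1/1)·[[-2, 1], [3, -2]]
        = [[-2, 1], [3, -2]]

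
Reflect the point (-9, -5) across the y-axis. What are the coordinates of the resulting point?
(9, -5)

Reflection across y-axis: (-9, -5) → (9, -5)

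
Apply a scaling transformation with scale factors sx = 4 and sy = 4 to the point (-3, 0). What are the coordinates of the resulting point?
(-12, 0)

Scaling matrix:
[[4, 0], [0, 4]]
Result: (-3 × 4, 0 × 4) = (-12, 0)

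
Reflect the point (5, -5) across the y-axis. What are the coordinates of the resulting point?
(-5, -5)

Reflection across y-axis: (5, -5) → (-5, -5)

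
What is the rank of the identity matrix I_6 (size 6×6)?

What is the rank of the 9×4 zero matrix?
rank(I_6) = 6, rank(0) = 0

The identity I_6 has 6 columns that are the standard basis vectors e_1, …, e_6. These are linearly independent, so all 6 columns are pivots and rank(I_6) = 6.
The 9×4 zero matrix has every entry zero, so every row is the zero row and there are no pivots; rank(0) = 0.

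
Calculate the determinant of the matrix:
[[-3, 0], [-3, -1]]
3

For a 2×2 matrix [[a, b], [c, d]], det = ad - bc
det = (-3)(-1) - (0)(-3) = 3 - 0 = 3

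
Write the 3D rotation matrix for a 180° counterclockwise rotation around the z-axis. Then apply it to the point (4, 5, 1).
R = [[-1, 0, 0], [0, -1, 0], [0, 0, 1]]; R·(4, 5, 1) = (-4, -5, 1)

Rotation matrix for 180° around z-axis:
cos(180°) = -1, sin(180°) = 0
R = [[-1, 0, 0], [0, -1, 0], [0, 0, 1]]
Apply to (4, 5, 1): R·[4, 5, 1]ᵀ = (-4, -5, 1)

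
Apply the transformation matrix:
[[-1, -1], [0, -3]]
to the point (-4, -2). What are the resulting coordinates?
(6, 6)

Matrix multiplication:
[[-1, -1], [0, -3]] × [-4, -2]ᵀ
= [-1×-4 + -1×-2, 0×-4 + -3×-2]ᵀ
= [6.0000, 6.0000]ᵀ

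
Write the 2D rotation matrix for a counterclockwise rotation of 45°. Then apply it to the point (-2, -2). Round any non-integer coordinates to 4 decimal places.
R = [[√2/2, -√2/2], [√2/2, √2/2]]; R·(-2, -2) = (0.0000, -2.8284)

Rotation matrix formula: R(θ) = [[cos θ, -sin θ], [sin θ, cos θ]]
For θ = 45°:
cos(45°) = √2/2
sin(45°) = √2/2
R = [[√2/2, -√2/2], [√2/2, √2/2]]
Apply to (-2, -2): [√2/2·-2 + (-√2/2)·-2, √2/2·-2 + √2/2·-2] = (0.0000, -2.8284)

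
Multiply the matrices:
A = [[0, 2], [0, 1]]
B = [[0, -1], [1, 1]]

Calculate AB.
[[2, 2], [1, 1]]

Each entry (i,j) of AB = sum over k of A[i][k]*B[k][j].
(AB)[0][0] = (0)*(0) + (2)*(1) = 2
(AB)[0][1] = (0)*(-1) + (2)*(1) = 2
(AB)[1][0] = (0)*(0) + (1)*(1) = 1
(AB)[1][1] = (0)*(-1) + (1)*(1) = 1
AB = [[2, 2], [1, 1]]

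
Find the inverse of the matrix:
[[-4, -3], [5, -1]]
[[-1/19, 3/19], [-5/19, -4/19]]

For [[a,b],[c,d]], inverse = (1/det)·[[d,-b],[-c,a]]
det = -4·-1 - -3·5 = 19
Inverse = (1/19)·[[-1, 3], [-5, -4]]
        = [[-1/19, 3/19], [-5/19, -4/19]]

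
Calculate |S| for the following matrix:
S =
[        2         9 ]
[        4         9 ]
det(S) = -18

For a 2×2 matrix [[a, b], [c, d]], det = a*d - b*c.
det(S) = (2)*(9) - (9)*(4) = 18 - 36 = -18.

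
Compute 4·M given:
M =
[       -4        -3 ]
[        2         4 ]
4M =
[      -16       -12 ]
[        8        16 ]

Scalar multiplication is elementwise: (4M)[i][j] = 4 * M[i][j].
  (4M)[0][0] = 4 * (-4) = -16
  (4M)[0][1] = 4 * (-3) = -12
  (4M)[1][0] = 4 * (2) = 8
  (4M)[1][1] = 4 * (4) = 16
4M =
[      -16       -12 ]
[        8        16 ]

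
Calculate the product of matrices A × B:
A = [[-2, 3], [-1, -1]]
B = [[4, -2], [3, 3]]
[[1, 13], [-7, -1]]

Matrix multiplication:
C[0][0] = -2×4 + 3×3 = 1
C[0][1] = -2×-2 + 3×3 = 13
C[1][0] = -1×4 + -1×3 = -7
C[1][1] = -1×-2 + -1×3 = -1
Result: [[1, 13], [-7, -1]]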